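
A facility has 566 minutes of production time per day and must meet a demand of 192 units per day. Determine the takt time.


Formula: Takt Time = Available Production Time / Customer Demand
Takt = 566 min/day / 192 units/day
Takt = 2.95 min/unit

2.95 min/unit


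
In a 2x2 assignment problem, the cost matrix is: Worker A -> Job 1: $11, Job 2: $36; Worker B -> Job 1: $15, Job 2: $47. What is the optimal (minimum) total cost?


Option 1: A->1 + B->2 = $11 + $47 = $58
Option 2: A->2 + B->1 = $36 + $15 = $51
Min cost = min($58, $51) = $51

$51


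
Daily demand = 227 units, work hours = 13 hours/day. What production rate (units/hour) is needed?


Formula: Production Rate = Daily Demand / Available Hours
Rate = 227 units/day / 13 hours/day
Rate = 17.5 units/hour

17.5 units/hour


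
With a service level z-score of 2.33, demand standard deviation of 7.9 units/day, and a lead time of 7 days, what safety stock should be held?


Formula: SS = z * sigma_d * sqrt(LT)
sqrt(LT) = sqrt(7) = 2.6458
SS = 2.33 * 7.9 * 2.6458
SS = 48.7 units

48.7 units


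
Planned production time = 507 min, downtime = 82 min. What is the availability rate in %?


Formula: Availability = (Planned Time - Downtime) / Planned Time * 100
Uptime = 507 - 82 = 425 min
Availability = 425 / 507 * 100 = 83.8%

83.8%


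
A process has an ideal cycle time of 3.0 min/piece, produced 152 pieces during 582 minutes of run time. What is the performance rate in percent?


Formula: Performance = (Ideal CT * Total Count) / Run Time * 100
Ideal output time = 3.0 * 152 = 456.0 min
Performance = 456.0 / 582 * 100 = 78.4%

78.4%


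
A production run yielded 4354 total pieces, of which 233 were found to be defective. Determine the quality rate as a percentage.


Formula: Quality Rate = Good Pieces / Total Pieces * 100
Good pieces = 4354 - 233 = 4121
QR = 4121 / 4354 * 100 = 94.6%

94.6%


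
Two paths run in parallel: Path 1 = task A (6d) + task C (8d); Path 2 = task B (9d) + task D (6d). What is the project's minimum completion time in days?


Path 1 = 6 + 8 = 14 days
Path 2 = 9 + 6 = 15 days
Duration = max(14, 15) = 15 days

15 days


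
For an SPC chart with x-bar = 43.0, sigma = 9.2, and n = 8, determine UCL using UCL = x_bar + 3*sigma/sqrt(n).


UCL = 43.0 + 3 * 9.2 / sqrt(8)

52.76


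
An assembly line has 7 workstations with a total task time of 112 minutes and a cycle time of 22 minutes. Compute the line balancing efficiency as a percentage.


Formula: Efficiency = Sum of Task Times / (N_stations * CT) * 100
Total station capacity = 7 stations * 22 min = 154 min
Efficiency = 112 / 154 * 100 = 72.7%

72.7%


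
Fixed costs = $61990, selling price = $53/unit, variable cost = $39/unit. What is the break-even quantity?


Formula: BEQ = Fixed Costs / (Price - Variable Cost)
Contribution margin = $53 - $39 = $14/unit
BEQ = ceil($61990 / $14/unit) = ceil(4427.86) = 4428 units

4428 units


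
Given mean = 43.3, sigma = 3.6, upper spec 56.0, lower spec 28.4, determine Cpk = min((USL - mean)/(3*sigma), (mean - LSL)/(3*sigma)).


Cpu = (56.0 - 43.3) / (3 * 3.6) = 1.18
Cpl = (43.3 - 28.4) / (3 * 3.6) = 1.38
Cpk = min(1.18, 1.38) = 1.18

1.18


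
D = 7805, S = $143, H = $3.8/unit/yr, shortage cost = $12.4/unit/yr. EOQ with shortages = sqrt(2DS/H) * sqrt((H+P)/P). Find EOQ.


Formula: EOQ* = sqrt(2DS/H) * sqrt((H+P)/P)
Base EOQ = sqrt(2*7805*143/3.8) = 766.44 units
Correction = sqrt((3.8+12.4)/12.4) = 1.143
EOQ* = 766.44 * 1.143 = 876.0 units

876.0 units


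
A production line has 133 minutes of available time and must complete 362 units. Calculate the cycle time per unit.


Formula: CT = Available Time / Number of Units
CT = 133 min / 362 units
CT = 0.37 min/unit

0.37 min/unit


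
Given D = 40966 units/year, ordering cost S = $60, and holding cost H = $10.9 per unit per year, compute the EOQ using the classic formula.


Formula: EOQ = sqrt(2 * D * S / H)
Numerator: 2 * 40966 * 60 = 4915920
2DS/H = 4915920 / 10.9 = 451001.8
EOQ = sqrt(451001.8) = 671.6 units

671.6 units


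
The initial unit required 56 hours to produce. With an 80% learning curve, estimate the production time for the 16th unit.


Formula: T_n = T_1 * (learning_rate)^(log2(n)) where learning_rate = rate/100
Doublings = log2(16) = 4
T_n = 56 * 0.8^4
T_n = 56 * 0.4096 = 22.9 hours

22.9 hours


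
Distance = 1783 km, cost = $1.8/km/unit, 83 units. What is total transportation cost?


TC = dist * cost * units = 1783 * 1.8 * 83 = $266380.20

$266380.20


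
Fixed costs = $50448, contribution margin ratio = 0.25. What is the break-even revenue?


Formula: BER = Fixed Costs / Contribution Margin Ratio
BER = $50448 / 0.25
BER = $201792.00 (to the nearest cent)

$201792.00


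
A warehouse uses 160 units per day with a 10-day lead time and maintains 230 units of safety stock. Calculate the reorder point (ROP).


Formula: ROP = (Daily Demand * Lead Time) + Safety Stock
Demand during lead time = 160 * 10 = 1600 units
ROP = 1600 + 230 = 1830 units

1830 units


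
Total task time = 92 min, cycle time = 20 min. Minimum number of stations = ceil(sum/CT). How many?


Formula: N_min = ceil(Sum of Task Times / Cycle Time)
N_min = ceil(92 min / 20 min) = ceil(4.6)
N_min = 5 stations

5


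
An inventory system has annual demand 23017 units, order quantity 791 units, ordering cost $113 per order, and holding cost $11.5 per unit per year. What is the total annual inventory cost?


TC = 23017/791 * 113 + 791/2 * 11.5

$7836.39


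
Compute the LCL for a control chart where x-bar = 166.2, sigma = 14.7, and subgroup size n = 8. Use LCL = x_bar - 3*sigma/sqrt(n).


LCL = 166.2 - 3 * 14.7 / sqrt(8)

150.61


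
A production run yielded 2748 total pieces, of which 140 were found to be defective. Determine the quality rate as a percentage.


Formula: Quality Rate = Good Pieces / Total Pieces * 100
Good pieces = 2748 - 140 = 2608
QR = 2608 / 2748 * 100 = 94.9%

94.9%


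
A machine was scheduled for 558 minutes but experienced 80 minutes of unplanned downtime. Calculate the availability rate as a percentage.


Formula: Availability = (Planned Time - Downtime) / Planned Time * 100
Uptime = 558 - 80 = 478 min
Availability = 478 / 558 * 100 = 85.7%

85.7%


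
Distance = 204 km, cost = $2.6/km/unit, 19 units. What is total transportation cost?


TC = dist * cost * units = 204 * 2.6 * 19 = $10077.60

$10077.60


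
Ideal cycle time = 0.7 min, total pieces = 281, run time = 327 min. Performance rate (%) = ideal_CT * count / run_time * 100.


Formula: Performance = (Ideal CT * Total Count) / Run Time * 100
Ideal output time = 0.7 * 281 = 196.7 min
Performance = 196.7 / 327 * 100 = 60.2%

60.2%


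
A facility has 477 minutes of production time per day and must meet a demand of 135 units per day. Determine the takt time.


Formula: Takt Time = Available Production Time / Customer Demand
Takt = 477 min/day / 135 units/day
Takt = 3.53 min/unit

3.53 min/unit


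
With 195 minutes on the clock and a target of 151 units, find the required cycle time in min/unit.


Formula: CT = Available Time / Number of Units
CT = 195 min / 151 units
CT = 1.29 min/unit

1.29 min/unit


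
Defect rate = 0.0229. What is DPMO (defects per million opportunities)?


DPMO = defect_rate * 1000000 = 0.0229 * 1000000

22900


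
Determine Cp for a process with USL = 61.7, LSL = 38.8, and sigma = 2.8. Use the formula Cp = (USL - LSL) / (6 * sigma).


Cp = (61.7 - 38.8) / (6 * 2.8)

1.36


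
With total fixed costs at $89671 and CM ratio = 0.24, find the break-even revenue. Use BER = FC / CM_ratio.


Formula: BER = Fixed Costs / Contribution Margin Ratio
BER = $89671 / 0.24
BER = $373629.17 (to the nearest cent)

$373629.17


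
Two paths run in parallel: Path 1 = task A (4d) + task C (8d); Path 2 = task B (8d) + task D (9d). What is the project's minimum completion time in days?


Path 1 = 4 + 8 = 12 days
Path 2 = 8 + 9 = 17 days
Duration = max(12, 17) = 17 days

17 days


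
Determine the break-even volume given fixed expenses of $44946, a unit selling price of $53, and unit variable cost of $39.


Formula: BEQ = Fixed Costs / (Price - Variable Cost)
Contribution margin = $53 - $39 = $14/unit
BEQ = ceil($44946 / $14/unit) = ceil(3210.43) = 3211 units

3211 units


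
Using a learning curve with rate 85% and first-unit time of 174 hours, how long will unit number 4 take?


Formula: T_n = T_1 * (learning_rate)^(log2(n)) where learning_rate = rate/100
Doublings = log2(4) = 2
T_n = 174 * 0.85^2
T_n = 174 * 0.7225 = 125.7 hours

125.7 hours


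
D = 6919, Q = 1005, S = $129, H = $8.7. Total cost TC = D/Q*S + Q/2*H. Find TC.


TC = 6919/1005 * 129 + 1005/2 * 8.7

$5259.86


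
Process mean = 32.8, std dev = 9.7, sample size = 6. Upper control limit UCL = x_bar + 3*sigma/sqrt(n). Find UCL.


UCL = 32.8 + 3 * 9.7 / sqrt(6)

44.68


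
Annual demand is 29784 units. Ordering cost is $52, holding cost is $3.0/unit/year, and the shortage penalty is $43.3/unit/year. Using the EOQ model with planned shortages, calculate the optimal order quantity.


Formula: EOQ* = sqrt(2DS/H) * sqrt((H+P)/P)
Base EOQ = sqrt(2*29784*52/3.0) = 1016.13 units
Correction = sqrt((3.0+43.3)/43.3) = 1.03406
EOQ* = 1016.13 * 1.03406 = 1050.7 units

1050.7 units


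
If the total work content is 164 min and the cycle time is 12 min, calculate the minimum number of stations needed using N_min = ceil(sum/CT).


Formula: N_min = ceil(Sum of Task Times / Cycle Time)
N_min = ceil(164 min / 12 min) = ceil(13.6667)
N_min = 14 stations

14


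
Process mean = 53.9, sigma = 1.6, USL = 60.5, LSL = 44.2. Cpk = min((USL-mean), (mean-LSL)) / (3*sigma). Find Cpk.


Cpu = (60.5 - 53.9) / (3 * 1.6) = 1.38
Cpl = (53.9 - 44.2) / (3 * 1.6) = 2.02
Cpk = min(1.38, 2.02) = 1.38

1.38


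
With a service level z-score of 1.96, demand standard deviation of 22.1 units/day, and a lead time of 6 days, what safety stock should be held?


Formula: SS = z * sigma_d * sqrt(LT)
sqrt(LT) = sqrt(6) = 2.4495
SS = 1.96 * 22.1 * 2.4495
SS = 106.1 units

106.1 units


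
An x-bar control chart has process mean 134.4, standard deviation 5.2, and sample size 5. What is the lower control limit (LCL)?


LCL = 134.4 - 3 * 5.2 / sqrt(5)

127.42


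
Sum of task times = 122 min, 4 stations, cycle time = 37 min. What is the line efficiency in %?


Formula: Efficiency = Sum of Task Times / (N_stations * CT) * 100
Total station capacity = 4 stations * 37 min = 148 min
Efficiency = 122 / 148 * 100 = 82.4%

82.4%


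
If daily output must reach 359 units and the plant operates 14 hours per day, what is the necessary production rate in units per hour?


Formula: Production Rate = Daily Demand / Available Hours
Rate = 359 units/day / 14 hours/day
Rate = 25.6 units/hour

25.6 units/hour


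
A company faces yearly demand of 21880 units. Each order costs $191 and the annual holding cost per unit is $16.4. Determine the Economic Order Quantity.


Formula: EOQ = sqrt(2 * D * S / H)
Numerator: 2 * 21880 * 191 = 8358160
2DS/H = 8358160 / 16.4 = 509643.9
EOQ = sqrt(509643.9) = 713.9 units

713.9 units


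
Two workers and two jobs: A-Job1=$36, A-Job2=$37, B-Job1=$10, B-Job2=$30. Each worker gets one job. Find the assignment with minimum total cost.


Option 1: A->1 + B->2 = $36 + $30 = $66
Option 2: A->2 + B->1 = $37 + $10 = $47
Min cost = min($66, $47) = $47

$47


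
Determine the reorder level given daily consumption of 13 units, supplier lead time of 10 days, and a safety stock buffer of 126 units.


Formula: ROP = (Daily Demand * Lead Time) + Safety Stock
Demand during lead time = 13 * 10 = 130 units
ROP = 130 + 126 = 256 units

256 units


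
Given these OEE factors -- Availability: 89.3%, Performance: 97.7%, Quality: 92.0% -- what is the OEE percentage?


Formula: OEE = Availability * Performance * Quality / 10000
A * P = 89.3% * 97.7% / 100 = 87.25%
OEE = 87.25% * 92.0% / 100 = 80.3%

80.3%


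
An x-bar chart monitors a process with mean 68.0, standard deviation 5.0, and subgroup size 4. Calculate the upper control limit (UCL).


UCL = 68.0 + 3 * 5.0 / sqrt(4)

75.5


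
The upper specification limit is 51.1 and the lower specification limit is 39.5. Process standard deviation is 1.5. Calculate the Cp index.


Cp = (51.1 - 39.5) / (6 * 1.5)

1.29


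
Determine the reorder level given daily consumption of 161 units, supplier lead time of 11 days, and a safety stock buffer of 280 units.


Formula: ROP = (Daily Demand * Lead Time) + Safety Stock
Demand during lead time = 161 * 11 = 1771 units
ROP = 1771 + 280 = 2051 units

2051 units


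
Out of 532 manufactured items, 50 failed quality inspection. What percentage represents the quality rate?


Formula: Quality Rate = Good Pieces / Total Pieces * 100
Good pieces = 532 - 50 = 482
QR = 482 / 532 * 100 = 90.6%

90.6%


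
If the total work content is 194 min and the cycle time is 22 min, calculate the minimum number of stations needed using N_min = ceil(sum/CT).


Formula: N_min = ceil(Sum of Task Times / Cycle Time)
N_min = ceil(194 min / 22 min) = ceil(8.8182)
N_min = 9 stations

9


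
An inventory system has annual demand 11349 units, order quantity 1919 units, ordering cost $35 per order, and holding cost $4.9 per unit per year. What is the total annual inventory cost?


TC = 11349/1919 * 35 + 1919/2 * 4.9

$4908.54


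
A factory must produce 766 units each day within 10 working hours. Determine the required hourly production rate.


Formula: Production Rate = Daily Demand / Available Hours
Rate = 766 units/day / 10 hours/day
Rate = 76.6 units/hour

76.6 units/hour


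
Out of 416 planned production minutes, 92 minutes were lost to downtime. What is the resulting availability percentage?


Formula: Availability = (Planned Time - Downtime) / Planned Time * 100
Uptime = 416 - 92 = 324 min
Availability = 324 / 416 * 100 = 77.9%

77.9%


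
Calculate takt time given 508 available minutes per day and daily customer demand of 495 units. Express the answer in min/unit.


Formula: Takt Time = Available Production Time / Customer Demand
Takt = 508 min/day / 495 units/day
Takt = 1.03 min/unit

1.03 min/unit


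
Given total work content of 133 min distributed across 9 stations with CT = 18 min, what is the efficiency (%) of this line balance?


Formula: Efficiency = Sum of Task Times / (N_stations * CT) * 100
Total station capacity = 9 stations * 18 min = 162 min
Efficiency = 133 / 162 * 100 = 82.1%

82.1%


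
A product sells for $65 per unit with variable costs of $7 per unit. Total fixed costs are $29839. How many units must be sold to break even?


Formula: BEQ = Fixed Costs / (Price - Variable Cost)
Contribution margin = $65 - $7 = $58/unit
BEQ = ceil($29839 / $58/unit) = ceil(514.47) = 515 units

515 units


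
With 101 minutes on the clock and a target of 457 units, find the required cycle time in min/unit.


Formula: CT = Available Time / Number of Units
CT = 101 min / 457 units
CT = 0.22 min/unit

0.22 min/unit


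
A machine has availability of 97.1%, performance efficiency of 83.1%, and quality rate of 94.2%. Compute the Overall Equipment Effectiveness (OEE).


Formula: OEE = Availability * Performance * Quality / 10000
A * P = 97.1% * 83.1% / 100 = 80.69%
OEE = 80.69% * 94.2% / 100 = 76.0%

76.0%


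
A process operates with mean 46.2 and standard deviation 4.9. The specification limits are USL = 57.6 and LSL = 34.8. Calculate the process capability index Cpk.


Cpu = (57.6 - 46.2) / (3 * 4.9) = 0.78
Cpl = (46.2 - 34.8) / (3 * 4.9) = 0.78
Cpk = min(0.78, 0.78) = 0.78

0.78


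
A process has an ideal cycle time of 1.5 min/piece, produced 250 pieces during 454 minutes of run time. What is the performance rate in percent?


Formula: Performance = (Ideal CT * Total Count) / Run Time * 100
Ideal output time = 1.5 * 250 = 375.0 min
Performance = 375.0 / 454 * 100 = 82.6%

82.6%


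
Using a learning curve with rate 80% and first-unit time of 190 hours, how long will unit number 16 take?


Formula: T_n = T_1 * (learning_rate)^(log2(n)) where learning_rate = rate/100
Doublings = log2(16) = 4
T_n = 190 * 0.8^4
T_n = 190 * 0.4096 = 77.8 hours

77.8 hours


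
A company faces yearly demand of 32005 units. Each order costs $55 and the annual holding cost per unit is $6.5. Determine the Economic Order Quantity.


Formula: EOQ = sqrt(2 * D * S / H)
Numerator: 2 * 32005 * 55 = 3520550
2DS/H = 3520550 / 6.5 = 541623.1
EOQ = sqrt(541623.1) = 736.0 units

736.0 units


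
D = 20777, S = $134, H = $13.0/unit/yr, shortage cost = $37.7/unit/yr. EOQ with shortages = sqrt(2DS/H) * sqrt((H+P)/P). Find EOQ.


Formula: EOQ* = sqrt(2DS/H) * sqrt((H+P)/P)
Base EOQ = sqrt(2*20777*134/13.0) = 654.47 units
Correction = sqrt((13.0+37.7)/37.7) = 1.15967
EOQ* = 654.47 * 1.15967 = 759.0 units

759.0 units


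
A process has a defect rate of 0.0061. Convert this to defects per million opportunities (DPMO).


DPMO = defect_rate * 1000000 = 0.0061 * 1000000

6100


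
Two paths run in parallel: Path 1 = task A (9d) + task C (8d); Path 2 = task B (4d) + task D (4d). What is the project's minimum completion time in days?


Path 1 = 9 + 8 = 17 days
Path 2 = 4 + 4 = 8 days
Duration = max(17, 8) = 17 days

17 days


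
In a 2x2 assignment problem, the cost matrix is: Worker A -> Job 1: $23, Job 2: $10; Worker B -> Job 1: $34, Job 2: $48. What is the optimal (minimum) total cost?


Option 1: A->1 + B->2 = $23 + $48 = $71
Option 2: A->2 + B->1 = $10 + $34 = $44
Min cost = min($71, $44) = $44

$44


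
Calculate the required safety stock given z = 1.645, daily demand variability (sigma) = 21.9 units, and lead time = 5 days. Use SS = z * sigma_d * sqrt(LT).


Formula: SS = z * sigma_d * sqrt(LT)
sqrt(LT) = sqrt(5) = 2.2361
SS = 1.645 * 21.9 * 2.2361
SS = 80.6 units

80.6 units


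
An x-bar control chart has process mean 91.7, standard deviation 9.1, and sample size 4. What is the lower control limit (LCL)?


LCL = 91.7 - 3 * 9.1 / sqrt(4)

78.05


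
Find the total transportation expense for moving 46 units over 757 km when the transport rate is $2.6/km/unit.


TC = dist * cost * units = 757 * 2.6 * 46 = $90537.20

$90537.20


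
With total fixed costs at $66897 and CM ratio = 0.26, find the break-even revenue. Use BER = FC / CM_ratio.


Formula: BER = Fixed Costs / Contribution Margin Ratio
BER = $66897 / 0.26
BER = $257296.15 (to the nearest cent)

$257296.15


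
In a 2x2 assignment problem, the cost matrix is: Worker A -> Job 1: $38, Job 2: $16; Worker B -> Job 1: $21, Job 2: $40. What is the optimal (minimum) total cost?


Option 1: A->1 + B->2 = $38 + $40 = $78
Option 2: A->2 + B->1 = $16 + $21 = $37
Min cost = min($78, $37) = $37

$37


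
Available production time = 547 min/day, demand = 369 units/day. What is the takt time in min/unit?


Formula: Takt Time = Available Production Time / Customer Demand
Takt = 547 min/day / 369 units/day
Takt = 1.48 min/unit

1.48 min/unit


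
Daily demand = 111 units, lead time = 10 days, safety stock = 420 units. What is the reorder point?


Formula: ROP = (Daily Demand * Lead Time) + Safety Stock
Demand during lead time = 111 * 10 = 1110 units
ROP = 1110 + 420 = 1530 units

1530 units


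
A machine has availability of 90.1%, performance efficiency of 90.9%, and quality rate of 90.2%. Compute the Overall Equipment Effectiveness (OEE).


Formula: OEE = Availability * Performance * Quality / 10000
A * P = 90.1% * 90.9% / 100 = 81.9%
OEE = 81.9% * 90.2% / 100 = 73.9%

73.9%


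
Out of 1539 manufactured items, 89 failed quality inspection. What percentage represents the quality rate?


Formula: Quality Rate = Good Pieces / Total Pieces * 100
Good pieces = 1539 - 89 = 1450
QR = 1450 / 1539 * 100 = 94.2%

94.2%


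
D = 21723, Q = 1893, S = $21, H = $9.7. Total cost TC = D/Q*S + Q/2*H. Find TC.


TC = 21723/1893 * 21 + 1893/2 * 9.7

$9422.03


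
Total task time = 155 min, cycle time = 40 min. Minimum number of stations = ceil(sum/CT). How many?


Formula: N_min = ceil(Sum of Task Times / Cycle Time)
N_min = ceil(155 min / 40 min) = ceil(3.875)
N_min = 4 stations

4


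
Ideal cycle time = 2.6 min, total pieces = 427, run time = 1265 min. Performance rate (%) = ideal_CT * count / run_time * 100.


Formula: Performance = (Ideal CT * Total Count) / Run Time * 100
Ideal output time = 2.6 * 427 = 1110.2 min
Performance = 1110.2 / 1265 * 100 = 87.8%

87.8%


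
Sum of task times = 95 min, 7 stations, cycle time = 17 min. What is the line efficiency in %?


Formula: Efficiency = Sum of Task Times / (N_stations * CT) * 100
Total station capacity = 7 stations * 17 min = 119 min
Efficiency = 95 / 119 * 100 = 79.8%

79.8%


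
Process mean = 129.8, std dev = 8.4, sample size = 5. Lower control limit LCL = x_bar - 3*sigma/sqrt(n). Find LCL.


LCL = 129.8 - 3 * 8.4 / sqrt(5)

118.53


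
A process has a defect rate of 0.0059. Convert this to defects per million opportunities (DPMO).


DPMO = defect_rate * 1000000 = 0.0059 * 1000000

5900


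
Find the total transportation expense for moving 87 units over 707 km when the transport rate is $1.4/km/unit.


TC = dist * cost * units = 707 * 1.4 * 87 = $86112.60

$86112.60


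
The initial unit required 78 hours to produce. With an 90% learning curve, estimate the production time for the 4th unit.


Formula: T_n = T_1 * (learning_rate)^(log2(n)) where learning_rate = rate/100
Doublings = log2(4) = 2
T_n = 78 * 0.9^2
T_n = 78 * 0.81 = 63.2 hours

63.2 hours


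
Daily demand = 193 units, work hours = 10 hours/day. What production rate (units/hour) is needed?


Formula: Production Rate = Daily Demand / Available Hours
Rate = 193 units/day / 10 hours/day
Rate = 19.3 units/hour

19.3 units/hour


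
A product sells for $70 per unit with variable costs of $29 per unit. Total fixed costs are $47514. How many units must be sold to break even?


Formula: BEQ = Fixed Costs / (Price - Variable Cost)
Contribution margin = $70 - $29 = $41/unit
BEQ = ceil($47514 / $41/unit) = ceil(1158.88) = 1159 units

1159 units


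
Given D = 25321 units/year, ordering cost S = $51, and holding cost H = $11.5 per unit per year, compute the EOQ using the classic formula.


Formula: EOQ = sqrt(2 * D * S / H)
Numerator: 2 * 25321 * 51 = 2582742
2DS/H = 2582742 / 11.5 = 224586.3
EOQ = sqrt(224586.3) = 473.9 units

473.9 units


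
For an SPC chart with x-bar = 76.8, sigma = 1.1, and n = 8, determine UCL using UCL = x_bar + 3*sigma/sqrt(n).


UCL = 76.8 + 3 * 1.1 / sqrt(8)

77.97


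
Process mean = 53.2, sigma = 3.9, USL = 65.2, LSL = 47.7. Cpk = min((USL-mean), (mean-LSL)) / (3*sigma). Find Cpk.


Cpu = (65.2 - 53.2) / (3 * 3.9) = 1.03
Cpl = (53.2 - 47.7) / (3 * 3.9) = 0.47
Cpk = min(1.03, 0.47) = 0.47

0.47


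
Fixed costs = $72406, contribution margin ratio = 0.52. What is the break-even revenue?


Formula: BER = Fixed Costs / Contribution Margin Ratio
BER = $72406 / 0.52
BER = $139242.31 (to the nearest cent)

$139242.31


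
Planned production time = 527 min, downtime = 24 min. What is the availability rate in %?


Formula: Availability = (Planned Time - Downtime) / Planned Time * 100
Uptime = 527 - 24 = 503 min
Availability = 503 / 527 * 100 = 95.4%

95.4%


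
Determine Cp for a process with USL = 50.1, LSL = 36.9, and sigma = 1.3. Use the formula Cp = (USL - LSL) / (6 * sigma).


Cp = (50.1 - 36.9) / (6 * 1.3)

1.69


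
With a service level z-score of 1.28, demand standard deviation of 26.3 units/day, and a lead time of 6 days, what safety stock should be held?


Formula: SS = z * sigma_d * sqrt(LT)
sqrt(LT) = sqrt(6) = 2.4495
SS = 1.28 * 26.3 * 2.4495
SS = 82.5 units

82.5 units


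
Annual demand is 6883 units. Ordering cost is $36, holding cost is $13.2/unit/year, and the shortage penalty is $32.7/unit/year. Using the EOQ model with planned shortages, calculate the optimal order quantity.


Formula: EOQ* = sqrt(2DS/H) * sqrt((H+P)/P)
Base EOQ = sqrt(2*6883*36/13.2) = 193.76 units
Correction = sqrt((13.2+32.7)/32.7) = 1.18477
EOQ* = 193.76 * 1.18477 = 229.6 units

229.6 units


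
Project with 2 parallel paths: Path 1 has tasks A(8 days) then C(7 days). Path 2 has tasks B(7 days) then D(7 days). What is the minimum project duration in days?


Path 1 = 8 + 7 = 15 days
Path 2 = 7 + 7 = 14 days
Duration = max(15, 14) = 15 days

15 days


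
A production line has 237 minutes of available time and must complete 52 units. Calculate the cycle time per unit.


Formula: CT = Available Time / Number of Units
CT = 237 min / 52 units
CT = 4.56 min/unit

4.56 min/unit


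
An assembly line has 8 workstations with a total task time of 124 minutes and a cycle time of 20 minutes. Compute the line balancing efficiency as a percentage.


Formula: Efficiency = Sum of Task Times / (N_stations * CT) * 100
Total station capacity = 8 stations * 20 min = 160 min
Efficiency = 124 / 160 * 100 = 77.5%

77.5%


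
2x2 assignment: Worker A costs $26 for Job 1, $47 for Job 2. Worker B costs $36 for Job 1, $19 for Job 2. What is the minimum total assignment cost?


Option 1: A->1 + B->2 = $26 + $19 = $45
Option 2: A->2 + B->1 = $47 + $36 = $83
Min cost = min($45, $83) = $45

$45


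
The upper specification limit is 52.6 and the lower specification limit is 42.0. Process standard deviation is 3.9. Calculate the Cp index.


Cp = (52.6 - 42.0) / (6 * 3.9)

0.45


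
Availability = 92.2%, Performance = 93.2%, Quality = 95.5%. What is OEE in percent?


Formula: OEE = Availability * Performance * Quality / 10000
A * P = 92.2% * 93.2% / 100 = 85.93%
OEE = 85.93% * 95.5% / 100 = 82.1%

82.1%


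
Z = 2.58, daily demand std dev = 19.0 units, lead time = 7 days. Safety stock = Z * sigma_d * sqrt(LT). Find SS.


Formula: SS = z * sigma_d * sqrt(LT)
sqrt(LT) = sqrt(7) = 2.6458
SS = 2.58 * 19.0 * 2.6458
SS = 129.7 units

129.7 units


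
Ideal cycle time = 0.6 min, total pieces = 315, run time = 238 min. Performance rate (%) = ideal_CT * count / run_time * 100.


Formula: Performance = (Ideal CT * Total Count) / Run Time * 100
Ideal output time = 0.6 * 315 = 189.0 min
Performance = 189.0 / 238 * 100 = 79.4%

79.4%


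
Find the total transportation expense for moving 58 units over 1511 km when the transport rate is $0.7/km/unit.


TC = dist * cost * units = 1511 * 0.7 * 58 = $61346.60

$61346.60


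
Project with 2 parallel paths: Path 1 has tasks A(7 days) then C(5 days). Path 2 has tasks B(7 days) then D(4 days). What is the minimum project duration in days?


Path 1 = 7 + 5 = 12 days
Path 2 = 7 + 4 = 11 days
Duration = max(12, 11) = 12 days

12 days


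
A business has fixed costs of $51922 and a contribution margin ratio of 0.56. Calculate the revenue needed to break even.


Formula: BER = Fixed Costs / Contribution Margin Ratio
BER = $51922 / 0.56
BER = $92717.86 (to the nearest cent)

$92717.86


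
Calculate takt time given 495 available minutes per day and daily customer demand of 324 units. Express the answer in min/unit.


Formula: Takt Time = Available Production Time / Customer Demand
Takt = 495 min/day / 324 units/day
Takt = 1.53 min/unit

1.53 min/unit


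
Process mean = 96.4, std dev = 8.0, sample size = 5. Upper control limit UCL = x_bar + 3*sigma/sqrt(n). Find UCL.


UCL = 96.4 + 3 * 8.0 / sqrt(5)

107.13


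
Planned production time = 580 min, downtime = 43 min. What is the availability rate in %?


Formula: Availability = (Planned Time - Downtime) / Planned Time * 100
Uptime = 580 - 43 = 537 min
Availability = 537 / 580 * 100 = 92.6%

92.6%


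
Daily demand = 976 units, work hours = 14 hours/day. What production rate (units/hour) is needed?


Formula: Production Rate = Daily Demand / Available Hours
Rate = 976 units/day / 14 hours/day
Rate = 69.7 units/hour

69.7 units/hour


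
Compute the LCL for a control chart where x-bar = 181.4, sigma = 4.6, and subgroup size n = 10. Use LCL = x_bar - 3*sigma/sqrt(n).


LCL = 181.4 - 3 * 4.6 / sqrt(10)

177.04


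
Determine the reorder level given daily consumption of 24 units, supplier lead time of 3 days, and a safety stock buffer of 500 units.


Formula: ROP = (Daily Demand * Lead Time) + Safety Stock
Demand during lead time = 24 * 3 = 72 units
ROP = 72 + 500 = 572 units

572 units


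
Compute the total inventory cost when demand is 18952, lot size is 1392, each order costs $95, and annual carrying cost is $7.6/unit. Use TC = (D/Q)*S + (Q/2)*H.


TC = 18952/1392 * 95 + 1392/2 * 7.6

$6583.02


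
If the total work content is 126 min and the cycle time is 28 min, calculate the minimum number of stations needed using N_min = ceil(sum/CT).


Formula: N_min = ceil(Sum of Task Times / Cycle Time)
N_min = ceil(126 min / 28 min) = ceil(4.5)
N_min = 5 stations

5


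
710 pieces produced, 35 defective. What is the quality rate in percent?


Formula: Quality Rate = Good Pieces / Total Pieces * 100
Good pieces = 710 - 35 = 675
QR = 675 / 710 * 100 = 95.1%

95.1%


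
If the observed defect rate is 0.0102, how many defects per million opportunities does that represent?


DPMO = defect_rate * 1000000 = 0.0102 * 1000000

10200


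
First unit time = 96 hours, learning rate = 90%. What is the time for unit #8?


Formula: T_n = T_1 * (learning_rate)^(log2(n)) where learning_rate = rate/100
Doublings = log2(8) = 3
T_n = 96 * 0.9^3
T_n = 96 * 0.729 = 70.0 hours

70.0 hours


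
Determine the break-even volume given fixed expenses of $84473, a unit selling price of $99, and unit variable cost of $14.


Formula: BEQ = Fixed Costs / (Price - Variable Cost)
Contribution margin = $99 - $14 = $85/unit
BEQ = ceil($84473 / $85/unit) = ceil(993.8) = 994 units

994 units


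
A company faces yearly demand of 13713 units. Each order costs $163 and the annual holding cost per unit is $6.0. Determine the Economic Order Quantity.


Formula: EOQ = sqrt(2 * D * S / H)
Numerator: 2 * 13713 * 163 = 4470438
2DS/H = 4470438 / 6.0 = 745073.0
EOQ = sqrt(745073.0) = 863.2 units

863.2 units


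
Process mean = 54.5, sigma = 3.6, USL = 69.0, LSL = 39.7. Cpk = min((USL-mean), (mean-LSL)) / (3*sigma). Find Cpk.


Cpu = (69.0 - 54.5) / (3 * 3.6) = 1.34
Cpl = (54.5 - 39.7) / (3 * 3.6) = 1.37
Cpk = min(1.34, 1.37) = 1.34

1.34


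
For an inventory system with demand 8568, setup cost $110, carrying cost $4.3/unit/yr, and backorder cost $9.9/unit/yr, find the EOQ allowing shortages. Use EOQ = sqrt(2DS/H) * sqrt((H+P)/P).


Formula: EOQ* = sqrt(2DS/H) * sqrt((H+P)/P)
Base EOQ = sqrt(2*8568*110/4.3) = 662.09 units
Correction = sqrt((4.3+9.9)/9.9) = 1.19764
EOQ* = 662.09 * 1.19764 = 792.9 units

792.9 units


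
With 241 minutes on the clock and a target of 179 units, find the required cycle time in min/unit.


Formula: CT = Available Time / Number of Units
CT = 241 min / 179 units
CT = 1.35 min/unit

1.35 min/unit


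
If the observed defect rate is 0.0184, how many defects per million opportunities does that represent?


DPMO = defect_rate * 1000000 = 0.0184 * 1000000

18400


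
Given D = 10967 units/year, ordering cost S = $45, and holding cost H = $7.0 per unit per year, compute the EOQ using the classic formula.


Formula: EOQ = sqrt(2 * D * S / H)
Numerator: 2 * 10967 * 45 = 987030
2DS/H = 987030 / 7.0 = 141004.3
EOQ = sqrt(141004.3) = 375.5 units

375.5 units


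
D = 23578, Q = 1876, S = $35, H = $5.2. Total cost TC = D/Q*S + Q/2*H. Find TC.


TC = 23578/1876 * 35 + 1876/2 * 5.2

$5317.49


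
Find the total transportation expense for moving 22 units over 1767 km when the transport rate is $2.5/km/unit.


TC = dist * cost * units = 1767 * 2.5 * 22 = $97185.00

$97185.00


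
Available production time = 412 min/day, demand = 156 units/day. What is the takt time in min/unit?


Formula: Takt Time = Available Production Time / Customer Demand
Takt = 412 min/day / 156 units/day
Takt = 2.64 min/unit

2.64 min/unit


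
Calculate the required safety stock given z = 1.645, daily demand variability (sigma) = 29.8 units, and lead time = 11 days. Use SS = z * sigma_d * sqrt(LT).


Formula: SS = z * sigma_d * sqrt(LT)
sqrt(LT) = sqrt(11) = 3.3166
SS = 1.645 * 29.8 * 3.3166
SS = 162.6 units

162.6 units


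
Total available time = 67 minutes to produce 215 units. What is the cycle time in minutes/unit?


Formula: CT = Available Time / Number of Units
CT = 67 min / 215 units
CT = 0.31 min/unit

0.31 min/unit


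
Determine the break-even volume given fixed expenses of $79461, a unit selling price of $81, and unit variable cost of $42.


Formula: BEQ = Fixed Costs / (Price - Variable Cost)
Contribution margin = $81 - $42 = $39/unit
BEQ = ceil($79461 / $39/unit) = ceil(2037.46) = 2038 units

2038 units


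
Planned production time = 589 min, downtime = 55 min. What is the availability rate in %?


Formula: Availability = (Planned Time - Downtime) / Planned Time * 100
Uptime = 589 - 55 = 534 min
Availability = 534 / 589 * 100 = 90.7%

90.7%


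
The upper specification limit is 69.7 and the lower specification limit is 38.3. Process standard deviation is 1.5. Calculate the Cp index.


Cp = (69.7 - 38.3) / (6 * 1.5)

3.49


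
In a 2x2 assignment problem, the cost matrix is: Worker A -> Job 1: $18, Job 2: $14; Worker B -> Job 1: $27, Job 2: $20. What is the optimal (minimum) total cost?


Option 1: A->1 + B->2 = $18 + $20 = $38
Option 2: A->2 + B->1 = $14 + $27 = $41
Min cost = min($38, $41) = $38

$38


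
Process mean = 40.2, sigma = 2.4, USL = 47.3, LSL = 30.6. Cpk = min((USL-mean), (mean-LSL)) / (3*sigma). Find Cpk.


Cpu = (47.3 - 40.2) / (3 * 2.4) = 0.99
Cpl = (40.2 - 30.6) / (3 * 2.4) = 1.33
Cpk = min(0.99, 1.33) = 0.99

0.99


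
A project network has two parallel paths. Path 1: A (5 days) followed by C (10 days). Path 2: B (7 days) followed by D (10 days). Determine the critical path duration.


Path 1 = 5 + 10 = 15 days
Path 2 = 7 + 10 = 17 days
Duration = max(15, 17) = 17 days

17 days


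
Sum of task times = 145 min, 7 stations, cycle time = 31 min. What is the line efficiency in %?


Formula: Efficiency = Sum of Task Times / (N_stations * CT) * 100
Total station capacity = 7 stations * 31 min = 217 min
Efficiency = 145 / 217 * 100 = 66.8%

66.8%


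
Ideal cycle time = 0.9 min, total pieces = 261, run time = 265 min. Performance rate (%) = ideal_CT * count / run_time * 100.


Formula: Performance = (Ideal CT * Total Count) / Run Time * 100
Ideal output time = 0.9 * 261 = 234.9 min
Performance = 234.9 / 265 * 100 = 88.6%

88.6%


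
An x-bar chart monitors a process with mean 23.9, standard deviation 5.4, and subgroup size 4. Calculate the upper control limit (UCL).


UCL = 23.9 + 3 * 5.4 / sqrt(4)

32.0


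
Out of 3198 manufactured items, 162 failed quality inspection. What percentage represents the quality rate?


Formula: Quality Rate = Good Pieces / Total Pieces * 100
Good pieces = 3198 - 162 = 3036
QR = 3036 / 3198 * 100 = 94.9%

94.9%


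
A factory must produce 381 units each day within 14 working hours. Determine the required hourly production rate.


Formula: Production Rate = Daily Demand / Available Hours
Rate = 381 units/day / 14 hours/day
Rate = 27.2 units/hour

27.2 units/hour


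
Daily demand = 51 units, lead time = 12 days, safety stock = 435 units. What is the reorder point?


Formula: ROP = (Daily Demand * Lead Time) + Safety Stock
Demand during lead time = 51 * 12 = 612 units
ROP = 612 + 435 = 1047 units

1047 units


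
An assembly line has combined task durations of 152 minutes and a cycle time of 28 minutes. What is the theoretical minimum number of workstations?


Formula: N_min = ceil(Sum of Task Times / Cycle Time)
N_min = ceil(152 min / 28 min) = ceil(5.4286)
N_min = 6 stations

6


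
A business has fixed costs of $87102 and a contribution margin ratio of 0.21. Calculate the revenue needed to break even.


Formula: BER = Fixed Costs / Contribution Margin Ratio
BER = $87102 / 0.21
BER = $414771.43 (to the nearest cent)

$414771.43


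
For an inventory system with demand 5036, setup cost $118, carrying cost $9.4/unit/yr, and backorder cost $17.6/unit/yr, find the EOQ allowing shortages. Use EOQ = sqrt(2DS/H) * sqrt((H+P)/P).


Formula: EOQ* = sqrt(2DS/H) * sqrt((H+P)/P)
Base EOQ = sqrt(2*5036*118/9.4) = 355.58 units
Correction = sqrt((9.4+17.6)/17.6) = 1.23858
EOQ* = 355.58 * 1.23858 = 440.4 units

440.4 units


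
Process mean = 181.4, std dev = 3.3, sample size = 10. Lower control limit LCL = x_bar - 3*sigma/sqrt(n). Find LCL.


LCL = 181.4 - 3 * 3.3 / sqrt(10)

178.27


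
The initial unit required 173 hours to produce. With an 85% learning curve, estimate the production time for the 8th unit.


Formula: T_n = T_1 * (learning_rate)^(log2(n)) where learning_rate = rate/100
Doublings = log2(8) = 3
T_n = 173 * 0.85^3
T_n = 173 * 0.6141 = 106.2 hours

106.2 hours


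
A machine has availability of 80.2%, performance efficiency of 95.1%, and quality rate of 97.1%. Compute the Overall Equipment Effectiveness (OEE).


Formula: OEE = Availability * Performance * Quality / 10000
A * P = 80.2% * 95.1% / 100 = 76.27%
OEE = 76.27% * 97.1% / 100 = 74.1%

74.1%


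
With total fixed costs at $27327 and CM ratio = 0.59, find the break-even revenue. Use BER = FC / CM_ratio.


Formula: BER = Fixed Costs / Contribution Margin Ratio
BER = $27327 / 0.59
BER = $46316.95 (to the nearest cent)

$46316.95


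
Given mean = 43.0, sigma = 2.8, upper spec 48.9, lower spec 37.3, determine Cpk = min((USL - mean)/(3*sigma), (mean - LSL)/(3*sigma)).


Cpu = (48.9 - 43.0) / (3 * 2.8) = 0.7
Cpl = (43.0 - 37.3) / (3 * 2.8) = 0.68
Cpk = min(0.7, 0.68) = 0.68

0.68


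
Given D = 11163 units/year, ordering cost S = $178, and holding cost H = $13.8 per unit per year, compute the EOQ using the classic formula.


Formula: EOQ = sqrt(2 * D * S / H)
Numerator: 2 * 11163 * 178 = 3974028
2DS/H = 3974028 / 13.8 = 287973.0
EOQ = sqrt(287973.0) = 536.6 units

536.6 units


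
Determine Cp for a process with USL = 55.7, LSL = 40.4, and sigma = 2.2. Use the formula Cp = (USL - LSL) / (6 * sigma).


Cp = (55.7 - 40.4) / (6 * 2.2)

1.16


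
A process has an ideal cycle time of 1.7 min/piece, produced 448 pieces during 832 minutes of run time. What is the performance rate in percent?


Formula: Performance = (Ideal CT * Total Count) / Run Time * 100
Ideal output time = 1.7 * 448 = 761.6 min
Performance = 761.6 / 832 * 100 = 91.5%

91.5%


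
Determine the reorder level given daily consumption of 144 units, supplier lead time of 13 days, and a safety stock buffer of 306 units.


Formula: ROP = (Daily Demand * Lead Time) + Safety Stock
Demand during lead time = 144 * 13 = 1872 units
ROP = 1872 + 306 = 2178 units

2178 units


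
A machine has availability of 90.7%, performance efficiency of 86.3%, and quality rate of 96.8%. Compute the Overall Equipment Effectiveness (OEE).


Formula: OEE = Availability * Performance * Quality / 10000
A * P = 90.7% * 86.3% / 100 = 78.27%
OEE = 78.27% * 96.8% / 100 = 75.8%

75.8%


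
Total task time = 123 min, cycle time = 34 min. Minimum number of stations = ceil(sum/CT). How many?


Formula: N_min = ceil(Sum of Task Times / Cycle Time)
N_min = ceil(123 min / 34 min) = ceil(3.6176)
N_min = 4 stations

4


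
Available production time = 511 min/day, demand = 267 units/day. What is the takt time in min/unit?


Formula: Takt Time = Available Production Time / Customer Demand
Takt = 511 min/day / 267 units/day
Takt = 1.91 min/unit

1.91 min/unit


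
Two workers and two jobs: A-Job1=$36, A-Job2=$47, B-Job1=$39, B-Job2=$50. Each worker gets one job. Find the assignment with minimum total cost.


Option 1: A->1 + B->2 = $36 + $50 = $86
Option 2: A->2 + B->1 = $47 + $39 = $86
Min cost = min($86, $86) = $86

$86
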